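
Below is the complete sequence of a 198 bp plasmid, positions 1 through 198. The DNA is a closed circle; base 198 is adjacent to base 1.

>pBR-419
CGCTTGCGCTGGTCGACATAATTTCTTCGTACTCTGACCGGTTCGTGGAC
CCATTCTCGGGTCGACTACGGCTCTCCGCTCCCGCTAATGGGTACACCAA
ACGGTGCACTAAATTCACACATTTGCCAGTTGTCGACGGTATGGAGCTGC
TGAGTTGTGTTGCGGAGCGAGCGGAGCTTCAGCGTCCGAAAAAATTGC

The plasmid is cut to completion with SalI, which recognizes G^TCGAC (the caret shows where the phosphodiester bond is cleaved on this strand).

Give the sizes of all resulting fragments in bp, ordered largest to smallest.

SalI sites (GTCGAC) start at positions 12, 61, 132.
SalI cuts after the first base of each site, so after positions 12, 61, 132.
Circular molecule, 3 cuts → 3 fragments:
  13–61 → 49 bp
  62–132 → 71 bp
  133–198 then 1–12 → 66 + 12 = 78 bp
Sorted largest to smallest: 78, 71, 49 bp.

78, 71, 49 bp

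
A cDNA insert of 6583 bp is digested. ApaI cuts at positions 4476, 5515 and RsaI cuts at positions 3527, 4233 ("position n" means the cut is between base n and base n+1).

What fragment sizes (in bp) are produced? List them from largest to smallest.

Combined cut positions (sorted): 3527, 4233, 4476, 5515.
Linear molecule, 4 cuts → 5 fragments:
  3527 − 0 = 3527 bp
  4233 − 3527 = 706 bp
  4476 − 4233 = 243 bp
  5515 − 4476 = 1039 bp
  6583 − 5515 = 1068 bp
Sorted largest to smallest: 3527, 1068, 1039, 706, 243 bp.

3527, 1068, 1039, 706, 243 bp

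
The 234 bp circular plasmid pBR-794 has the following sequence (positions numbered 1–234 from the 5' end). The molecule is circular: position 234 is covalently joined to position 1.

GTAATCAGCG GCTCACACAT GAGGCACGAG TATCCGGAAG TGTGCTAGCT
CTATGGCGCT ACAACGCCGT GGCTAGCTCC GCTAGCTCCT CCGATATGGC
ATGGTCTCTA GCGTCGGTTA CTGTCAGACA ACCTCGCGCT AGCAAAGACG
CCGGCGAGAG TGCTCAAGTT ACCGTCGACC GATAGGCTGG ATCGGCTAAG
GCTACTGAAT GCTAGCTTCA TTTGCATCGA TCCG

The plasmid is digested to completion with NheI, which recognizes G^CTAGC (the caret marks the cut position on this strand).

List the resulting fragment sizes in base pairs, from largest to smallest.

NheI sites (GCTAGC) start at positions 44, 72, 81, 138, 211.
NheI cuts after the first base of each site, so after positions 44, 72, 81, 138, 211.
Circular molecule, 5 cuts → 5 fragments:
  45–72 → 28 bp
  73–81 → 9 bp
  82–138 → 57 bp
  139–211 → 73 bp
  212–234 then 1–44 → 23 + 44 = 67 bp
Sorted largest to smallest: 73, 67, 57, 28, 9 bp.

73, 67, 57, 28, 9 bp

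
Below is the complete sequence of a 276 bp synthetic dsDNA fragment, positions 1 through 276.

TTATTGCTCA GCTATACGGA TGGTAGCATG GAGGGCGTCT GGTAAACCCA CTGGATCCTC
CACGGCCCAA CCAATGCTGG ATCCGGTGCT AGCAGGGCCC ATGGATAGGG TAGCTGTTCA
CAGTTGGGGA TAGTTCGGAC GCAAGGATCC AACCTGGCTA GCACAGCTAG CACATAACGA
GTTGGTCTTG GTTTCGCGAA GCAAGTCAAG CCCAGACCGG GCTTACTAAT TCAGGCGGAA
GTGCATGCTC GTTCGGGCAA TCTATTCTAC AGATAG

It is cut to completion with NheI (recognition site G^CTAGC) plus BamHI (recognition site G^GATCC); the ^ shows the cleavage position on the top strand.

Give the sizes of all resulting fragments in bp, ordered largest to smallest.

NheI sites (GCTAGC) start at positions 88, 157, 166.
NheI cuts after the first base of each site, so after positions 88, 157, 166.
BamHI sites (GGATCC) start at positions 53, 79, 145.
BamHI cuts after the first base of each site, so after positions 53, 79, 145.
Combined cut positions: 53, 79, 88, 145, 157, 166.
Linear molecule, 6 cuts → 7 fragments:
  1–53 → 53 bp
  54–79 → 26 bp
  80–88 → 9 bp
  89–145 → 57 bp
  146–157 → 12 bp
  158–166 → 9 bp
  167–276 → 110 bp
Sorted largest to smallest: 110, 57, 53, 26, 12, 9, 9 bp.

110, 57, 53, 26, 12, 9, 9 bp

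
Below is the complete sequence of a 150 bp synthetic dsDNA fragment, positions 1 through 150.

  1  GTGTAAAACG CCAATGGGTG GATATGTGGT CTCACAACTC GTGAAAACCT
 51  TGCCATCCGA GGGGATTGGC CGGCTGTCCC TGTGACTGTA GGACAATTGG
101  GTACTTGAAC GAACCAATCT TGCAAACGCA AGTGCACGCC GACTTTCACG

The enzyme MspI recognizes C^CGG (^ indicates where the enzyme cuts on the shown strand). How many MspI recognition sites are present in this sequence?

1

CCGG occurs starting at position 70.
MspI cuts at 1 site.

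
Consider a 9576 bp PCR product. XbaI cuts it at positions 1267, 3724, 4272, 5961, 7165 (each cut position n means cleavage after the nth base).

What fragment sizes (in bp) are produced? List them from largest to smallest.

2457, 2411, 1689, 1267, 1204, 548 bp

Linear molecule, 5 cuts → 6 fragments:
  1267 − 0 = 1267 bp
  3724 − 1267 = 2457 bp
  4272 − 3724 = 548 bp
  5961 − 4272 = 1689 bp
  7165 − 5961 = 1204 bp
  9576 − 7165 = 2411 bp
Sorted largest to smallest: 2457, 2411, 1689, 1267, 1204, 548 bp.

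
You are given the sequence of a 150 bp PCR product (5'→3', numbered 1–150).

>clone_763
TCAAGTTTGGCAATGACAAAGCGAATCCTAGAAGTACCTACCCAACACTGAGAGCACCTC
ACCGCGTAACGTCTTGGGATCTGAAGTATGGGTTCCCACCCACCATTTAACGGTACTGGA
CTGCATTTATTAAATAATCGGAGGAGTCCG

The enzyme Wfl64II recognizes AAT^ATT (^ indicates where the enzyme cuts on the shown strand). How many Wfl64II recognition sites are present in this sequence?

0

No occurrence of AATATT is present in the sequence.
Wfl64II does not cut: 0 sites.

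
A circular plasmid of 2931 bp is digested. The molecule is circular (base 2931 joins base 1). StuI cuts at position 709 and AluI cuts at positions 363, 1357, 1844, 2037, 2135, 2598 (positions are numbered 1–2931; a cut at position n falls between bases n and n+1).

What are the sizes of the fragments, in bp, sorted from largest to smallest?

Combined cut positions (sorted): 363, 709, 1357, 1844, 2037, 2135, 2598.
Circular molecule, 7 cuts → 7 fragments:
  709 − 363 = 346 bp
  1357 − 709 = 648 bp
  1844 − 1357 = 487 bp
  2037 − 1844 = 193 bp
  2135 − 2037 = 98 bp
  2598 − 2135 = 463 bp
  wrap: 2931 − 2598 + 363 = 696 bp
Sorted largest to smallest: 696, 648, 487, 463, 346, 193, 98 bp.

696, 648, 487, 463, 346, 193, 98 bp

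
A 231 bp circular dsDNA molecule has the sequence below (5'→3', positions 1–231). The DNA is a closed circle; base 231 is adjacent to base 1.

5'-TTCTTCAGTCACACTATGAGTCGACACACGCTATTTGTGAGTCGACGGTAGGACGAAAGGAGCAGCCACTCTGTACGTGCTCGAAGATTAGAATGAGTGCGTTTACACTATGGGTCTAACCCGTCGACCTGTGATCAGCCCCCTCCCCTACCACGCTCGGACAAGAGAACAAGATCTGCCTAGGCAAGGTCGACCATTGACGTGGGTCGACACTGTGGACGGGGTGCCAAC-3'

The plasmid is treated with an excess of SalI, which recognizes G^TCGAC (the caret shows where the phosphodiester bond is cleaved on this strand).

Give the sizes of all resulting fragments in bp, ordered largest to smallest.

82, 66, 45, 21, 17 bp

SalI sites (GTCGAC) start at positions 20, 41, 123, 189, 206.
SalI cuts after the first base of each site, so after positions 20, 41, 123, 189, 206.
Circular molecule, 5 cuts → 5 fragments:
  21–41 → 21 bp
  42–123 → 82 bp
  124–189 → 66 bp
  190–206 → 17 bp
  207–231 then 1–20 → 25 + 20 = 45 bp
Sorted largest to smallest: 82, 66, 45, 21, 17 bp.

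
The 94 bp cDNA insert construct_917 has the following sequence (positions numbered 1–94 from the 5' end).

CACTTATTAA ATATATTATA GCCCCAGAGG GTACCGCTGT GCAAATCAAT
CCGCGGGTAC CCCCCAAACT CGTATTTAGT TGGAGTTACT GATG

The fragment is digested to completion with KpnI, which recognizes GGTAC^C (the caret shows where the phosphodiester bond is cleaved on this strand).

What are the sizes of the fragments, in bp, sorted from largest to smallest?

KpnI sites (GGTACC) start at positions 30, 56.
KpnI cuts after base 5 of each site (before the last base), so after positions 34, 60.
Linear molecule, 2 cuts → 3 fragments:
  1–34 → 34 bp
  35–60 → 26 bp
  61–94 → 34 bp
Sorted largest to smallest: 34, 34, 26 bp.

34, 34, 26 bp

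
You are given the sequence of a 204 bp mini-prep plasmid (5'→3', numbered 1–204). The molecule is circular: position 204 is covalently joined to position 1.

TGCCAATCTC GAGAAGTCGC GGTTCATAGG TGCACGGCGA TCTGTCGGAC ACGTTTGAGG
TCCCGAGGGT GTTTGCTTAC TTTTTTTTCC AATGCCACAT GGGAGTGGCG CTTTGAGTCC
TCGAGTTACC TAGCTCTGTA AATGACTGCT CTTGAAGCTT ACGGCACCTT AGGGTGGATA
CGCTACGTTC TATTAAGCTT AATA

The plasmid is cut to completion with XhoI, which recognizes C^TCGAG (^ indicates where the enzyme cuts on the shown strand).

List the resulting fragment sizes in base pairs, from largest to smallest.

112, 92 bp

XhoI sites (CTCGAG) start at positions 8, 120.
XhoI cuts after the first base of each site, so after positions 8, 120.
Circular molecule, 2 cuts → 2 fragments:
  9–120 → 112 bp
  121–204 then 1–8 → 84 + 8 = 92 bp
Sorted largest to smallest: 112, 92 bp.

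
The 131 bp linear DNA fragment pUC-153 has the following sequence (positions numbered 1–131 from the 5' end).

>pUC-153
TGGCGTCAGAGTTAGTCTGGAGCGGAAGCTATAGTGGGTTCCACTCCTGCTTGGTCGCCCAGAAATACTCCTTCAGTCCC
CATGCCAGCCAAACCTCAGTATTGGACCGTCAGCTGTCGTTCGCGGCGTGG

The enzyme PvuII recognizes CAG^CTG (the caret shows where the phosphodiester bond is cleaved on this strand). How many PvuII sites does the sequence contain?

CAGCTG occurs starting at position 111.
PvuII cuts at 1 site.

1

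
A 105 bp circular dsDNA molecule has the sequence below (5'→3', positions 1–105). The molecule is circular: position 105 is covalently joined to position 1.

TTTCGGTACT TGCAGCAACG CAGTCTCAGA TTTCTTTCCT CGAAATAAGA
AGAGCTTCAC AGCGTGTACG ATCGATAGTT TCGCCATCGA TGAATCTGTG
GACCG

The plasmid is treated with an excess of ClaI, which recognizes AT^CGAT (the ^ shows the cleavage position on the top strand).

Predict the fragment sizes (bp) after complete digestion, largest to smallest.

90, 15 bp

ClaI sites (ATCGAT) start at positions 71, 86.
ClaI cuts after base 2 of each site, so after positions 72, 87.
Circular molecule, 2 cuts → 2 fragments:
  73–87 → 15 bp
  88–105 then 1–72 → 18 + 72 = 90 bp
Sorted largest to smallest: 90, 15 bp.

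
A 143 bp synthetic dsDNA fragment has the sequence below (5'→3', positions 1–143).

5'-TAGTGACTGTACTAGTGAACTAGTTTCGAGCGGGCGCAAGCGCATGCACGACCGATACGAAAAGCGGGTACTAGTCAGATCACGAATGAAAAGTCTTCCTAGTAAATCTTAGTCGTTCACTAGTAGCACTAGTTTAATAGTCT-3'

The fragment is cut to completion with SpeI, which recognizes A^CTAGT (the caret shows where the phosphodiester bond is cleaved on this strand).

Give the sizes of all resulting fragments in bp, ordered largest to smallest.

SpeI sites (ACTAGT) start at positions 11, 19, 70, 119, 128.
SpeI cuts after the first base of each site, so after positions 11, 19, 70, 119, 128.
Linear molecule, 5 cuts → 6 fragments:
  1–11 → 11 bp
  12–19 → 8 bp
  20–70 → 51 bp
  71–119 → 49 bp
  120–128 → 9 bp
  129–143 → 15 bp
Sorted largest to smallest: 51, 49, 15, 11, 9, 8 bp.

51, 49, 15, 11, 9, 8 bp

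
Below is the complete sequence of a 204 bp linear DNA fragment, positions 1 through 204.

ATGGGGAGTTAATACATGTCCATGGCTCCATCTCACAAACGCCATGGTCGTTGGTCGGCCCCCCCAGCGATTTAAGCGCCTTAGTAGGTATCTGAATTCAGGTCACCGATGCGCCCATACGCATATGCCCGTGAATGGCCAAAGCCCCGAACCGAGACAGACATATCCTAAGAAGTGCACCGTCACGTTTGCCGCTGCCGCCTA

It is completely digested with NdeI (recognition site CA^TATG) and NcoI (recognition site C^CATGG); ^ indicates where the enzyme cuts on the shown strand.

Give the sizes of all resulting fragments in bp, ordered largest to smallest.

81, 81, 22, 20 bp

The NdeI site (CATATG) starts at position 122.
NdeI cuts after base 2 of each site, so after position 123.
NcoI sites (CCATGG) start at positions 20, 42.
NcoI cuts after the first base of each site, so after positions 20, 42.
Combined cut positions: 20, 42, 123.
Linear molecule, 3 cuts → 4 fragments:
  1–20 → 20 bp
  21–42 → 22 bp
  43–123 → 81 bp
  124–204 → 81 bp
Sorted largest to smallest: 81, 81, 22, 20 bp.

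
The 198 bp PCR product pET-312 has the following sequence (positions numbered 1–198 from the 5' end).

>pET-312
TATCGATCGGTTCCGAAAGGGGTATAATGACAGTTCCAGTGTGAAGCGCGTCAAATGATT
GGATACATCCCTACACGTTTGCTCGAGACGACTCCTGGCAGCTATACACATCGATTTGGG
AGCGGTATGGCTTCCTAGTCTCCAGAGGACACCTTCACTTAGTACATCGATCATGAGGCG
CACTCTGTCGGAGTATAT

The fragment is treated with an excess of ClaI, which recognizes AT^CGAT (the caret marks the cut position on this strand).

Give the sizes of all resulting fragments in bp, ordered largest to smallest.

108, 56, 31, 3 bp

ClaI sites (ATCGAT) start at positions 2, 110, 166.
ClaI cuts after base 2 of each site, so after positions 3, 111, 167.
Linear molecule, 3 cuts → 4 fragments:
  1–3 → 3 bp
  4–111 → 108 bp
  112–167 → 56 bp
  168–198 → 31 bp
Sorted largest to smallest: 108, 56, 31, 3 bp.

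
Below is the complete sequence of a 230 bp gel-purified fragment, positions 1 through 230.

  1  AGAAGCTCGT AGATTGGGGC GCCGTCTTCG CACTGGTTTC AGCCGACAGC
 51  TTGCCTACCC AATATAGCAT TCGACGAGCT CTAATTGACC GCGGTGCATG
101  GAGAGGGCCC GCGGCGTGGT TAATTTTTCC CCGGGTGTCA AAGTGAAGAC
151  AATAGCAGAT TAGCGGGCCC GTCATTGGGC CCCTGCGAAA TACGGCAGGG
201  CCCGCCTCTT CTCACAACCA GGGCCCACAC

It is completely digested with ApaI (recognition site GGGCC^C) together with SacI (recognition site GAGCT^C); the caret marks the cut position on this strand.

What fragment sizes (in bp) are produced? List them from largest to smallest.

80, 60, 29, 23, 21, 12, 5 bp

ApaI sites (GGGCCC) start at positions 105, 165, 177, 198, 221.
ApaI cuts after base 5 of each site (before the last base), so after positions 109, 169, 181, 202, 225.
The SacI site (GAGCTC) starts at position 76.
SacI cuts after base 5 of each site (before the last base), so after position 80.
Combined cut positions: 80, 109, 169, 181, 202, 225.
Linear molecule, 6 cuts → 7 fragments:
  1–80 → 80 bp
  81–109 → 29 bp
  110–169 → 60 bp
  170–181 → 12 bp
  182–202 → 21 bp
  203–225 → 23 bp
  226–230 → 5 bp
Sorted largest to smallest: 80, 60, 29, 23, 21, 12, 5 bp.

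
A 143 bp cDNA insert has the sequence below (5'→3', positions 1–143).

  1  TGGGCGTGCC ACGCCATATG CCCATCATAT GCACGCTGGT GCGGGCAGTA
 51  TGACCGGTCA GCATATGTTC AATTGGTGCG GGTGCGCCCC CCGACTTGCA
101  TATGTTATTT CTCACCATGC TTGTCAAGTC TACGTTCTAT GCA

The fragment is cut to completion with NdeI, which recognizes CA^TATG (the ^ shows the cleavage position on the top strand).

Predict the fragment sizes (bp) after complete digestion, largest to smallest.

NdeI sites (CATATG) start at positions 15, 26, 62, 99.
NdeI cuts after base 2 of each site, so after positions 16, 27, 63, 100.
Linear molecule, 4 cuts → 5 fragments:
  1–16 → 16 bp
  17–27 → 11 bp
  28–63 → 36 bp
  64–100 → 37 bp
  101–143 → 43 bp
Sorted largest to smallest: 43, 37, 36, 16, 11 bp.

43, 37, 36, 16, 11 bp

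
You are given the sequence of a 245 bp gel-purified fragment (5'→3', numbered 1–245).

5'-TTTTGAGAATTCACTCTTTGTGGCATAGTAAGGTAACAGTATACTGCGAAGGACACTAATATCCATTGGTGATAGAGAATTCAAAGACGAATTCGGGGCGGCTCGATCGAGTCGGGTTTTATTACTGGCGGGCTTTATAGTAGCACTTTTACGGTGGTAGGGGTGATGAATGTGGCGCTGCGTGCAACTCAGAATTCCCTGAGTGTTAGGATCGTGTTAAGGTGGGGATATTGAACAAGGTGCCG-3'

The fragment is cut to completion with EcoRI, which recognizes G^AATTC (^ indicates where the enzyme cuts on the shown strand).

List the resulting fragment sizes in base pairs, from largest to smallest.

103, 70, 53, 12, 7 bp

EcoRI sites (GAATTC) start at positions 7, 77, 89, 192.
EcoRI cuts after the first base of each site, so after positions 7, 77, 89, 192.
Linear molecule, 4 cuts → 5 fragments:
  1–7 → 7 bp
  8–77 → 70 bp
  78–89 → 12 bp
  90–192 → 103 bp
  193–245 → 53 bp
Sorted largest to smallest: 103, 70, 53, 12, 7 bp.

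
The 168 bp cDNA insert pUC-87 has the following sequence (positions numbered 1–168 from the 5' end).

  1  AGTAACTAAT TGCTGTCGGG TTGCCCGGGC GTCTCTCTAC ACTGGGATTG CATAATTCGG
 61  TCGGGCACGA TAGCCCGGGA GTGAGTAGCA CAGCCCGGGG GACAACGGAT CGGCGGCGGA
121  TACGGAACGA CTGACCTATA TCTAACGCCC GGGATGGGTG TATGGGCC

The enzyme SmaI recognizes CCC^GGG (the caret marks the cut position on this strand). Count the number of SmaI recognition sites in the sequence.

CCCGGG occurs starting at positions 24, 74, 94, 148.
SmaI cuts at 4 sites.

4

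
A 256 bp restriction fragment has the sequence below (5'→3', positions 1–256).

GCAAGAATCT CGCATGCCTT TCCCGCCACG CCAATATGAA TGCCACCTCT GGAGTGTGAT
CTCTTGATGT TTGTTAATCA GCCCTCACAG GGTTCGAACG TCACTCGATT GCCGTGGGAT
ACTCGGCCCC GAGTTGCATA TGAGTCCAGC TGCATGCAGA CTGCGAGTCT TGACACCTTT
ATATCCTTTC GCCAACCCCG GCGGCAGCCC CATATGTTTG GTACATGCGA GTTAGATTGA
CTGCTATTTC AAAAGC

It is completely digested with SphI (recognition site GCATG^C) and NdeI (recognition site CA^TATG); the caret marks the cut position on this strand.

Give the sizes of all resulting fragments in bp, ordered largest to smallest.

SphI sites (GCATGC) start at positions 12, 152.
SphI cuts after base 5 of each site (before the last base), so after positions 16, 156.
NdeI sites (CATATG) start at positions 137, 211.
NdeI cuts after base 2 of each site, so after positions 138, 212.
Combined cut positions: 16, 138, 156, 212.
Linear molecule, 4 cuts → 5 fragments:
  1–16 → 16 bp
  17–138 → 122 bp
  139–156 → 18 bp
  157–212 → 56 bp
  213–256 → 44 bp
Sorted largest to smallest: 122, 56, 44, 18, 16 bp.

122, 56, 44, 18, 16 bp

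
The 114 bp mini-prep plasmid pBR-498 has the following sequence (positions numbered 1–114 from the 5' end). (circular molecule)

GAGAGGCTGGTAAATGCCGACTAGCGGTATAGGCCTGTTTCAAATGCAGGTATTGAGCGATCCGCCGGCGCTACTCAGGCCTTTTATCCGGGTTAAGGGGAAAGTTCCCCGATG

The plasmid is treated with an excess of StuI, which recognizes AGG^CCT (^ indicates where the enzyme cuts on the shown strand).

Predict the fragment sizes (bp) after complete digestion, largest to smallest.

StuI sites (AGGCCT) start at positions 31, 77.
StuI cuts after base 3 of each site, so after positions 33, 79.
Circular molecule, 2 cuts → 2 fragments:
  34–79 → 46 bp
  80–114 then 1–33 → 35 + 33 = 68 bp
Sorted largest to smallest: 68, 46 bp.

68, 46 bp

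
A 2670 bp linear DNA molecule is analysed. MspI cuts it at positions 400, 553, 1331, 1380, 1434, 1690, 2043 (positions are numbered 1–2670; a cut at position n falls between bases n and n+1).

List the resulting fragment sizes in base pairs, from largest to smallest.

Linear molecule, 7 cuts → 8 fragments:
  400 − 0 = 400 bp
  553 − 400 = 153 bp
  1331 − 553 = 778 bp
  1380 − 1331 = 49 bp
  1434 − 1380 = 54 bp
  1690 − 1434 = 256 bp
  2043 − 1690 = 353 bp
  2670 − 2043 = 627 bp
Sorted largest to smallest: 778, 627, 400, 353, 256, 153, 54, 49 bp.

778, 627, 400, 353, 256, 153, 54, 49 bp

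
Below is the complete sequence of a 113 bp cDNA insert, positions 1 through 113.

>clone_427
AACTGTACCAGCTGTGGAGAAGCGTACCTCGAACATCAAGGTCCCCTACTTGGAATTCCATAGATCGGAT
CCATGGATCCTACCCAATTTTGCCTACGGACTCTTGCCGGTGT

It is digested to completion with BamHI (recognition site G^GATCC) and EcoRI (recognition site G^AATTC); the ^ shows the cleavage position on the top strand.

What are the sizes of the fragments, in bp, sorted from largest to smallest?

BamHI sites (GGATCC) start at positions 67, 75.
BamHI cuts after the first base of each site, so after positions 67, 75.
The EcoRI site (GAATTC) starts at position 53.
EcoRI cuts after the first base of each site, so after position 53.
Combined cut positions: 53, 67, 75.
Linear molecule, 3 cuts → 4 fragments:
  1–53 → 53 bp
  54–67 → 14 bp
  68–75 → 8 bp
  76–113 → 38 bp
Sorted largest to smallest: 53, 38, 14, 8 bp.

53, 38, 14, 8 bp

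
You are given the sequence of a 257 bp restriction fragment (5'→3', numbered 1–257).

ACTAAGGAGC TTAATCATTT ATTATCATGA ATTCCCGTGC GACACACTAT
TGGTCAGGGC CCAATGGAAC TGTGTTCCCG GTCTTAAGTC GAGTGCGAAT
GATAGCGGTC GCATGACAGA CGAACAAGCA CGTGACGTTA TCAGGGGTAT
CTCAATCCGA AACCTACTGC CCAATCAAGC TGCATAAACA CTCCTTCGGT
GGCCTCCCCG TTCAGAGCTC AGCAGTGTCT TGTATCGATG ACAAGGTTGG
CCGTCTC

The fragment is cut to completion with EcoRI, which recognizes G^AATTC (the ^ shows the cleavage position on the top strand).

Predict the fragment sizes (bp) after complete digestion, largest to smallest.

228, 29 bp

The EcoRI site (GAATTC) starts at position 29.
EcoRI cuts after the first base of each site, so after position 29.
Linear molecule, 1 cut → 2 fragments:
  1–29 → 29 bp
  30–257 → 228 bp
Sorted largest to smallest: 228, 29 bp.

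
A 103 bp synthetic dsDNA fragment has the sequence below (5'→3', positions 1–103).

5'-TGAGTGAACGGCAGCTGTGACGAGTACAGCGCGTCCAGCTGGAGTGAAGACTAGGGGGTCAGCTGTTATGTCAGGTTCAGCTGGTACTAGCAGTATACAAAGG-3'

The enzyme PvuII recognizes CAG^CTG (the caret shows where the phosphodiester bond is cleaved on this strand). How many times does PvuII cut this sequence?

CAGCTG occurs starting at positions 12, 36, 60, 78.
PvuII cuts at 4 sites.

4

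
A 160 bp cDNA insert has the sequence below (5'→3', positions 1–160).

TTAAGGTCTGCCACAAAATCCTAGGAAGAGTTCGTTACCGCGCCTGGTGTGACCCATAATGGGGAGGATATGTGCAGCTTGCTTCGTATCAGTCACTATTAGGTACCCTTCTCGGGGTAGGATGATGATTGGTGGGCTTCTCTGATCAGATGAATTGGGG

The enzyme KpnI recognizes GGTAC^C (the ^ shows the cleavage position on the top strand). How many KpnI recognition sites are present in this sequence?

1

GGTACC occurs starting at position 102.
KpnI cuts at 1 site.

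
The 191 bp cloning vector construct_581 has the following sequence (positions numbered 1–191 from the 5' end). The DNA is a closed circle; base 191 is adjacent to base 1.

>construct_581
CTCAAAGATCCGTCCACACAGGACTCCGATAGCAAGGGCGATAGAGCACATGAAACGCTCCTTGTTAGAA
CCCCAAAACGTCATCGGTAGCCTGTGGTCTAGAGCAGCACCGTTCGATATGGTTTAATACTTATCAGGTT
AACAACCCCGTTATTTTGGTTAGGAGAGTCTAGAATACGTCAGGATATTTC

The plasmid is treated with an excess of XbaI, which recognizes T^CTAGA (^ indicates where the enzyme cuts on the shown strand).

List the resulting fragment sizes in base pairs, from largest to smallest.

XbaI sites (TCTAGA) start at positions 98, 169.
XbaI cuts after the first base of each site, so after positions 98, 169.
Circular molecule, 2 cuts → 2 fragments:
  99–169 → 71 bp
  170–191 then 1–98 → 22 + 98 = 120 bp
Sorted largest to smallest: 120, 71 bp.

120, 71 bp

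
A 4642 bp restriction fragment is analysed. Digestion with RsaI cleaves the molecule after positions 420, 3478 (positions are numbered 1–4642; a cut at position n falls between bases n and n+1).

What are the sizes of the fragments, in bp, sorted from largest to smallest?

3058, 1164, 420 bp

Linear molecule, 2 cuts → 3 fragments:
  420 − 0 = 420 bp
  3478 − 420 = 3058 bp
  4642 − 3478 = 1164 bp
Sorted largest to smallest: 3058, 1164, 420 bp.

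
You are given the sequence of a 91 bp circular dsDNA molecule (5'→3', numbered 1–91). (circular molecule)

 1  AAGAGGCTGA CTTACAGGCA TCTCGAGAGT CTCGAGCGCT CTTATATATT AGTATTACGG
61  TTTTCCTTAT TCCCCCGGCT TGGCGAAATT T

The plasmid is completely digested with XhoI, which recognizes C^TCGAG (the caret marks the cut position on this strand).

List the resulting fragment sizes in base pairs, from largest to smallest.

XhoI sites (CTCGAG) start at positions 22, 31.
XhoI cuts after the first base of each site, so after positions 22, 31.
Circular molecule, 2 cuts → 2 fragments:
  23–31 → 9 bp
  32–91 then 1–22 → 60 + 22 = 82 bp
Sorted largest to smallest: 82, 9 bp.

82, 9 bp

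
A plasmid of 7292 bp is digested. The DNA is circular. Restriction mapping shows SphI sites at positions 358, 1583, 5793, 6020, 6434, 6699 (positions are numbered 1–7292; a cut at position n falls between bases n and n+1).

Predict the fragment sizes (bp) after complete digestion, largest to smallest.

4210, 1225, 951, 414, 265, 227 bp

Circular molecule, 6 cuts → 6 fragments:
  1583 − 358 = 1225 bp
  5793 − 1583 = 4210 bp
  6020 − 5793 = 227 bp
  6434 − 6020 = 414 bp
  6699 − 6434 = 265 bp
  wrap: 7292 − 6699 + 358 = 951 bp
Sorted largest to smallest: 4210, 1225, 951, 414, 265, 227 bp.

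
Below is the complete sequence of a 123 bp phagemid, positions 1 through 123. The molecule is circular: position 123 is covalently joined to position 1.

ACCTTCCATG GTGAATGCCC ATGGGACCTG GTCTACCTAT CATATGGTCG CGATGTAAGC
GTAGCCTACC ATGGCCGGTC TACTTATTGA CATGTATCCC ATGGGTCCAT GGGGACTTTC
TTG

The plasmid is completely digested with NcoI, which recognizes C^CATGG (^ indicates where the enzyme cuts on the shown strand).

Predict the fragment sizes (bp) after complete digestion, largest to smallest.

50, 30, 22, 13, 8 bp

NcoI sites (CCATGG) start at positions 6, 19, 69, 99, 107.
NcoI cuts after the first base of each site, so after positions 6, 19, 69, 99, 107.
Circular molecule, 5 cuts → 5 fragments:
  7–19 → 13 bp
  20–69 → 50 bp
  70–99 → 30 bp
  100–107 → 8 bp
  108–123 then 1–6 → 16 + 6 = 22 bp
Sorted largest to smallest: 50, 30, 22, 13, 8 bp.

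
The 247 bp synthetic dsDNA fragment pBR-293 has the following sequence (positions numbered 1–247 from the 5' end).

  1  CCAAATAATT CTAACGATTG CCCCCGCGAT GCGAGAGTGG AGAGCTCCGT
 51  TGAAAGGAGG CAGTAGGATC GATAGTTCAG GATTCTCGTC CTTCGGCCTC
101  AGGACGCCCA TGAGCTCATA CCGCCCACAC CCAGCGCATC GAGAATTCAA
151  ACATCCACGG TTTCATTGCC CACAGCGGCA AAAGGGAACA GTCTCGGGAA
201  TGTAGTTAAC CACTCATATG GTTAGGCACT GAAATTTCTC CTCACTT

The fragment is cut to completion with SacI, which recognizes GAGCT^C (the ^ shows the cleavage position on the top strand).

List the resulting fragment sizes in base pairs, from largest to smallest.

131, 70, 46 bp

SacI sites (GAGCTC) start at positions 42, 112.
SacI cuts after base 5 of each site (before the last base), so after positions 46, 116.
Linear molecule, 2 cuts → 3 fragments:
  1–46 → 46 bp
  47–116 → 70 bp
  117–247 → 131 bp
Sorted largest to smallest: 131, 70, 46 bp.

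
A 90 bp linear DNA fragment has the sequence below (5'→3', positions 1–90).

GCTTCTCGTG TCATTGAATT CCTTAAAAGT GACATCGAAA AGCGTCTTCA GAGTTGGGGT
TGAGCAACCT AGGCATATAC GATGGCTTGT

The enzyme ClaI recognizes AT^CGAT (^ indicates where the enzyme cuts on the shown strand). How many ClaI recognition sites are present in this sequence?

0

No occurrence of ATCGAT is present in the sequence.
ClaI does not cut: 0 sites.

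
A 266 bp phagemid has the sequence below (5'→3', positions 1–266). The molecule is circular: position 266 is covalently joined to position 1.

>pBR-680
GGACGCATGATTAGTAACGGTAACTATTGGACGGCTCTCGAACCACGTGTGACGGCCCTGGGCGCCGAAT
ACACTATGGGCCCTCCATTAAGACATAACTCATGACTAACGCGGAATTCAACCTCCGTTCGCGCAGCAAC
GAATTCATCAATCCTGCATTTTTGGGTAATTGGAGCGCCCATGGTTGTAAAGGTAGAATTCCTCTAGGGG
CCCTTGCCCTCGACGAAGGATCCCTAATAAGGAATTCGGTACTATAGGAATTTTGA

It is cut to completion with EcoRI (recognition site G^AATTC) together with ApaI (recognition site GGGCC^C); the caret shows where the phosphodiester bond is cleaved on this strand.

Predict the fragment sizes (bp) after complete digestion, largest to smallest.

EcoRI sites (GAATTC) start at positions 114, 141, 196, 242.
EcoRI cuts after the first base of each site, so after positions 114, 141, 196, 242.
ApaI sites (GGGCCC) start at positions 78, 208.
ApaI cuts after base 5 of each site (before the last base), so after positions 82, 212.
Combined cut positions: 82, 114, 141, 196, 212, 242.
Circular molecule, 6 cuts → 6 fragments:
  83–114 → 32 bp
  115–141 → 27 bp
  142–196 → 55 bp
  197–212 → 16 bp
  213–242 → 30 bp
  243–266 then 1–82 → 24 + 82 = 106 bp
Sorted largest to smallest: 106, 55, 32, 30, 27, 16 bp.

106, 55, 32, 30, 27, 16 bp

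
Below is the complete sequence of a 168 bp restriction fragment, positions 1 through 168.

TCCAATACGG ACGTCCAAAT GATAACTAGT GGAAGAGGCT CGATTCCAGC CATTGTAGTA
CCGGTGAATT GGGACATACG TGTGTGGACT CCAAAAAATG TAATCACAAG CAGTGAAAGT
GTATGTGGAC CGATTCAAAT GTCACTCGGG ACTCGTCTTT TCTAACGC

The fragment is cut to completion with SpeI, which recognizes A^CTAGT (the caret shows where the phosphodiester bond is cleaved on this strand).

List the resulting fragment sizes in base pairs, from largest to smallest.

143, 25 bp

The SpeI site (ACTAGT) starts at position 25.
SpeI cuts after the first base of each site, so after position 25.
Linear molecule, 1 cut → 2 fragments:
  1–25 → 25 bp
  26–168 → 143 bp
Sorted largest to smallest: 143, 25 bp.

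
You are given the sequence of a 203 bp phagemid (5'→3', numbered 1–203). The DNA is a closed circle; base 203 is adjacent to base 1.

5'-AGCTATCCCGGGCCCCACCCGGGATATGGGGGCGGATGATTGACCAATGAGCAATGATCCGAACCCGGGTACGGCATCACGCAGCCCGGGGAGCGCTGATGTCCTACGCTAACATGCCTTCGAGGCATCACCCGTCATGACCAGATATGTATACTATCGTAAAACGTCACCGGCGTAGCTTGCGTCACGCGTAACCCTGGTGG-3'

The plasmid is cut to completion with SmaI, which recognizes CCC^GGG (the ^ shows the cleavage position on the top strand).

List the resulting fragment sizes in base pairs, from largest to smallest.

SmaI sites (CCCGGG) start at positions 7, 18, 64, 85.
SmaI cuts after base 3 of each site, so after positions 9, 20, 66, 87.
Circular molecule, 4 cuts → 4 fragments:
  10–20 → 11 bp
  21–66 → 46 bp
  67–87 → 21 bp
  88–203 then 1–9 → 116 + 9 = 125 bp
Sorted largest to smallest: 125, 46, 21, 11 bp.

125, 46, 21, 11 bp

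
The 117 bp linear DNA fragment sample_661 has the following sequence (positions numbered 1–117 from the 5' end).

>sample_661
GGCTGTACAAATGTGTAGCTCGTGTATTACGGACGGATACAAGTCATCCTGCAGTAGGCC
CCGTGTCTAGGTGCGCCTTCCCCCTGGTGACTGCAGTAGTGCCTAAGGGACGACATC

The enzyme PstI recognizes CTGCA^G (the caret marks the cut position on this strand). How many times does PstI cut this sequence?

CTGCAG occurs starting at positions 49, 91.
PstI cuts at 2 sites.

2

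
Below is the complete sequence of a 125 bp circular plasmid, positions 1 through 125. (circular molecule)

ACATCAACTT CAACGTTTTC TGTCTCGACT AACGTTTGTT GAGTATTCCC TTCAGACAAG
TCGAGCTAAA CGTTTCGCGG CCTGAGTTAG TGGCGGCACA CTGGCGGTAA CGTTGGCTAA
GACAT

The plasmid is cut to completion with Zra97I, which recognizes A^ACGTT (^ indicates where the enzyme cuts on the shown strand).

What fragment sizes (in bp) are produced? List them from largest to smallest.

40, 38, 28, 19 bp

Zra97I sites (AACGTT) start at positions 12, 31, 69, 109.
Zra97I cuts after the first base of each site, so after positions 12, 31, 69, 109.
Circular molecule, 4 cuts → 4 fragments:
  13–31 → 19 bp
  32–69 → 38 bp
  70–109 → 40 bp
  110–125 then 1–12 → 16 + 12 = 28 bp
Sorted largest to smallest: 40, 38, 28, 19 bp.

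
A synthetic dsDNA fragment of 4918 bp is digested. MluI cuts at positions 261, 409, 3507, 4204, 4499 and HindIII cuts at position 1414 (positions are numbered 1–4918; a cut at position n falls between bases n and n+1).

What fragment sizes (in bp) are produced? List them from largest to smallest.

Combined cut positions (sorted): 261, 409, 1414, 3507, 4204, 4499.
Linear molecule, 6 cuts → 7 fragments:
  261 − 0 = 261 bp
  409 − 261 = 148 bp
  1414 − 409 = 1005 bp
  3507 − 1414 = 2093 bp
  4204 − 3507 = 697 bp
  4499 − 4204 = 295 bp
  4918 − 4499 = 419 bp
Sorted largest to smallest: 2093, 1005, 697, 419, 295, 261, 148 bp.

2093, 1005, 697, 419, 295, 261, 148 bp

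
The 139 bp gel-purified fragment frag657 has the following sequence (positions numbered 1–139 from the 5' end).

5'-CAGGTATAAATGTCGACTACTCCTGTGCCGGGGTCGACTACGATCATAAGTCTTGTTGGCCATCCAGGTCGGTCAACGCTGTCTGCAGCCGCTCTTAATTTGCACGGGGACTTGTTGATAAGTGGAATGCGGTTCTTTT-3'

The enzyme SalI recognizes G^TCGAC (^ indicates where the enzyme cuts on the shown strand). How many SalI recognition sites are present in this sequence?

2

GTCGAC occurs starting at positions 12, 33.
SalI cuts at 2 sites.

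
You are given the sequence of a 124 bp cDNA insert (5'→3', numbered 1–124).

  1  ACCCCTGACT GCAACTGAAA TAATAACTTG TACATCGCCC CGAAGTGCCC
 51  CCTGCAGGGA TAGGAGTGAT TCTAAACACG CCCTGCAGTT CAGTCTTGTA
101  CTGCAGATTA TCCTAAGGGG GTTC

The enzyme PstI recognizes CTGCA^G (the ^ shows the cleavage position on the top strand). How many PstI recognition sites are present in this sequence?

3

CTGCAG occurs starting at positions 52, 83, 101.
PstI cuts at 3 sites.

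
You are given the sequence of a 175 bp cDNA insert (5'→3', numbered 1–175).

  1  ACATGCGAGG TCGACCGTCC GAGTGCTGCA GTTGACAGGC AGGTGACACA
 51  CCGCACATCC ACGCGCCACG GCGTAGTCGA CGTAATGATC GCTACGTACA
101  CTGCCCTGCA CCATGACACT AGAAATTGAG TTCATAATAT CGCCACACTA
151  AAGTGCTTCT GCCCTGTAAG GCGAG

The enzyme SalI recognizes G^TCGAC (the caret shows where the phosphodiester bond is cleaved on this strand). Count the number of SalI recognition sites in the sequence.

GTCGAC occurs starting at positions 10, 76.
SalI cuts at 2 sites.

2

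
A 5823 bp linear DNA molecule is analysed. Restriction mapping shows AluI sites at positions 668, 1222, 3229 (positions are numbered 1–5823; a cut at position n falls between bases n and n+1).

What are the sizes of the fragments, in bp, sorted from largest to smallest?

Linear molecule, 3 cuts → 4 fragments:
  668 − 0 = 668 bp
  1222 − 668 = 554 bp
  3229 − 1222 = 2007 bp
  5823 − 3229 = 2594 bp
Sorted largest to smallest: 2594, 2007, 668, 554 bp.

2594, 2007, 668, 554 bp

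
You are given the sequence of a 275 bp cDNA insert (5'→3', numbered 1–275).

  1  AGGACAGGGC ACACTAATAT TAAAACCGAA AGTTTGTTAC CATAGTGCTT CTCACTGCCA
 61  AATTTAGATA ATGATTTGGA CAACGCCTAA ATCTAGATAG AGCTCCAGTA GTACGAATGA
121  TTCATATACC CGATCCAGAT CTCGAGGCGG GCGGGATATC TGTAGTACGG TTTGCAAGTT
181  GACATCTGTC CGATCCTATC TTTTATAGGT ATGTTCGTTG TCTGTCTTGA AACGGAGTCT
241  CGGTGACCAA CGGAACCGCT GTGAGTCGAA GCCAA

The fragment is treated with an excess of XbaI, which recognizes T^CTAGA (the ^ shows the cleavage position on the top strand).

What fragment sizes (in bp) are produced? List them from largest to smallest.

The XbaI site (TCTAGA) starts at position 92.
XbaI cuts after the first base of each site, so after position 92.
Linear molecule, 1 cut → 2 fragments:
  1–92 → 92 bp
  93–275 → 183 bp
Sorted largest to smallest: 183, 92 bp.

183, 92 bp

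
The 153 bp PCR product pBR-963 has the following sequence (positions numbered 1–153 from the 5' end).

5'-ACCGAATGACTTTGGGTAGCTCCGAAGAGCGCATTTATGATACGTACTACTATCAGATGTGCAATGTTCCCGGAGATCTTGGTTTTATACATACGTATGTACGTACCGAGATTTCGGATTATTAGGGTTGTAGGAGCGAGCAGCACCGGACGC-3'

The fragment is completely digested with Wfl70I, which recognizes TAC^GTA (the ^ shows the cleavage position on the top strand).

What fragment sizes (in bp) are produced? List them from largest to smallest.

Wfl70I sites (TACGTA) start at positions 41, 92, 100.
Wfl70I cuts after base 3 of each site, so after positions 43, 94, 102.
Linear molecule, 3 cuts → 4 fragments:
  1–43 → 43 bp
  44–94 → 51 bp
  95–102 → 8 bp
  103–153 → 51 bp
Sorted largest to smallest: 51, 51, 43, 8 bp.

51, 51, 43, 8 bp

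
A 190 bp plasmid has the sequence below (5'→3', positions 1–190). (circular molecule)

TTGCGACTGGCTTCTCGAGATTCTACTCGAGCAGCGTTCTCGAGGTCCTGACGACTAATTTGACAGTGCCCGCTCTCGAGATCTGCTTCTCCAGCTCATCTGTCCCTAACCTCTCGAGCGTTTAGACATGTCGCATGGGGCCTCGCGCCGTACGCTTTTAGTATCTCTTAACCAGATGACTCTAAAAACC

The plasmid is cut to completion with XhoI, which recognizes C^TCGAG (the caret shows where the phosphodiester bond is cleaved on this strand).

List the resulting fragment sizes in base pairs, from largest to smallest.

91, 38, 36, 13, 12 bp

XhoI sites (CTCGAG) start at positions 14, 26, 39, 75, 113.
XhoI cuts after the first base of each site, so after positions 14, 26, 39, 75, 113.
Circular molecule, 5 cuts → 5 fragments:
  15–26 → 12 bp
  27–39 → 13 bp
  40–75 → 36 bp
  76–113 → 38 bp
  114–190 then 1–14 → 77 + 14 = 91 bp
Sorted largest to smallest: 91, 38, 36, 13, 12 bp.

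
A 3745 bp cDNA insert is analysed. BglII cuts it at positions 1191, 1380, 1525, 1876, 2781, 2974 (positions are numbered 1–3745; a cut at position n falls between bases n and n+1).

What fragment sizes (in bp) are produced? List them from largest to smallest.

1191, 905, 771, 351, 193, 189, 145 bp

Linear molecule, 6 cuts → 7 fragments:
  1191 − 0 = 1191 bp
  1380 − 1191 = 189 bp
  1525 − 1380 = 145 bp
  1876 − 1525 = 351 bp
  2781 − 1876 = 905 bp
  2974 − 2781 = 193 bp
  3745 − 2974 = 771 bp
Sorted largest to smallest: 1191, 905, 771, 351, 193, 189, 145 bp.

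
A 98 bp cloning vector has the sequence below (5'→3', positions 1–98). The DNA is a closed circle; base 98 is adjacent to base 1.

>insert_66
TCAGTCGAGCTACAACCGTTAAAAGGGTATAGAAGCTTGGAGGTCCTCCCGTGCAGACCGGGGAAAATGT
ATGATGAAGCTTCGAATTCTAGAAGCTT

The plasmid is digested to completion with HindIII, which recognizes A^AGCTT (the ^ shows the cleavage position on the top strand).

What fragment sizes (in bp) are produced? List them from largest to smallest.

HindIII sites (AAGCTT) start at positions 33, 77, 93.
HindIII cuts after the first base of each site, so after positions 33, 77, 93.
Circular molecule, 3 cuts → 3 fragments:
  34–77 → 44 bp
  78–93 → 16 bp
  94–98 then 1–33 → 5 + 33 = 38 bp
Sorted largest to smallest: 44, 38, 16 bp.

44, 38, 16 bp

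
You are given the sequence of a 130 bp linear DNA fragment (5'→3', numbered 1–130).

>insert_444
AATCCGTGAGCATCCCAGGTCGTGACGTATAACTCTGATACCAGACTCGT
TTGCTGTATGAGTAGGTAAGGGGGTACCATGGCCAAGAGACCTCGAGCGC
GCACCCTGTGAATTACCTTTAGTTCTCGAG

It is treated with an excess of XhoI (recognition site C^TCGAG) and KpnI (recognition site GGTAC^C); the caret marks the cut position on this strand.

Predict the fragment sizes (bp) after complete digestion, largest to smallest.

XhoI sites (CTCGAG) start at positions 92, 125.
XhoI cuts after the first base of each site, so after positions 92, 125.
The KpnI site (GGTACC) starts at position 73.
KpnI cuts after base 5 of each site (before the last base), so after position 77.
Combined cut positions: 77, 92, 125.
Linear molecule, 3 cuts → 4 fragments:
  1–77 → 77 bp
  78–92 → 15 bp
  93–125 → 33 bp
  126–130 → 5 bp
Sorted largest to smallest: 77, 33, 15, 5 bp.

77, 33, 15, 5 bp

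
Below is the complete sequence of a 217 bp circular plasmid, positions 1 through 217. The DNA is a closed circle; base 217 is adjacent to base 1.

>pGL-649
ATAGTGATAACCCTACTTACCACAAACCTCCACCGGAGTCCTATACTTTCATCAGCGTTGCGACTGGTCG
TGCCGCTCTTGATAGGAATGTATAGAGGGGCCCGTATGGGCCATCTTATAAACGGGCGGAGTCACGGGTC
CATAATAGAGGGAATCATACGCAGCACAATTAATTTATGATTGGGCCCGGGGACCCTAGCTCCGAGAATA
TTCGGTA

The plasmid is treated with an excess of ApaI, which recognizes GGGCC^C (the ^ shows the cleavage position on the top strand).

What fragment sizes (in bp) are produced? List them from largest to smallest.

132, 85 bp

ApaI sites (GGGCCC) start at positions 98, 183.
ApaI cuts after base 5 of each site (before the last base), so after positions 102, 187.
Circular molecule, 2 cuts → 2 fragments:
  103–187 → 85 bp
  188–217 then 1–102 → 30 + 102 = 132 bp
Sorted largest to smallest: 132, 85 bp.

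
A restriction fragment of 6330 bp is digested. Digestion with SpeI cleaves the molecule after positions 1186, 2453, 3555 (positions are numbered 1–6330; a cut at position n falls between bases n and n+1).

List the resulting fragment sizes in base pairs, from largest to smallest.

2775, 1267, 1186, 1102 bp

Linear molecule, 3 cuts → 4 fragments:
  1186 − 0 = 1186 bp
  2453 − 1186 = 1267 bp
  3555 − 2453 = 1102 bp
  6330 − 3555 = 2775 bp
Sorted largest to smallest: 2775, 1267, 1186, 1102 bp.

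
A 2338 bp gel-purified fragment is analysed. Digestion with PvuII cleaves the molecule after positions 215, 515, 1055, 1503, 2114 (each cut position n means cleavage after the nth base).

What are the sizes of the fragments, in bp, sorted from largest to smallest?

611, 540, 448, 300, 224, 215 bp

Linear molecule, 5 cuts → 6 fragments:
  215 − 0 = 215 bp
  515 − 215 = 300 bp
  1055 − 515 = 540 bp
  1503 − 1055 = 448 bp
  2114 − 1503 = 611 bp
  2338 − 2114 = 224 bp
Sorted largest to smallest: 611, 540, 448, 300, 224, 215 bp.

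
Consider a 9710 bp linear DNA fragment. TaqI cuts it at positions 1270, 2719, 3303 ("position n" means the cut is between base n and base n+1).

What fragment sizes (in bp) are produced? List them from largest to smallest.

6407, 1449, 1270, 584 bp

Linear molecule, 3 cuts → 4 fragments:
  1270 − 0 = 1270 bp
  2719 − 1270 = 1449 bp
  3303 − 2719 = 584 bp
  9710 − 3303 = 6407 bp
Sorted largest to smallest: 6407, 1449, 1270, 584 bp.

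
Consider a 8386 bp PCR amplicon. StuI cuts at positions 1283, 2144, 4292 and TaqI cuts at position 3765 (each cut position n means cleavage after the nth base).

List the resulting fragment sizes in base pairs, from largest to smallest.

Combined cut positions (sorted): 1283, 2144, 3765, 4292.
Linear molecule, 4 cuts → 5 fragments:
  1283 − 0 = 1283 bp
  2144 − 1283 = 861 bp
  3765 − 2144 = 1621 bp
  4292 − 3765 = 527 bp
  8386 − 4292 = 4094 bp
Sorted largest to smallest: 4094, 1621, 1283, 861, 527 bp.

4094, 1621, 1283, 861, 527 bp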